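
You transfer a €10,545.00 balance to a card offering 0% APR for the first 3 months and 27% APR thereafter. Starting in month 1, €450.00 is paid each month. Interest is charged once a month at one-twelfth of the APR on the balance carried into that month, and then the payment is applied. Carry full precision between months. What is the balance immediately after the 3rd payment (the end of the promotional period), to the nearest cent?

Promo months 1–3 at r₀ = 0%/12 = 0; months 4+ at r₁ = 27%/12 = 0.0225.
After month 3 (no interest yet): B = €10,545.00 − 3·€450.00 = €9,195.00.

€9,195.00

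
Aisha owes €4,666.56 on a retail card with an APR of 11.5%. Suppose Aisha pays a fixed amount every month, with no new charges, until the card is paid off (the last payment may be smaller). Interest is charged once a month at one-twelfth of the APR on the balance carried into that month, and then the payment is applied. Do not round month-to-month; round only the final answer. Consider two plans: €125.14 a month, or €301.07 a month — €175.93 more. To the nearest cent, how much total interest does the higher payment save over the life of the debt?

€725.70

Monthly rate r = 11.5%/12 = 0.958333% = 0.00958333.
At €125.14/mo: n = ⌈−ln(1 − rB₀/P)/ln(1+r)⌉ = 47 payments (last €45.41); total interest = total paid − €4,666.56 = €1,135.29.
At €301.07/mo: 17 payments (last €259.03); total interest €409.59.
Interest saved = €1,135.29 − €409.59 = €725.70.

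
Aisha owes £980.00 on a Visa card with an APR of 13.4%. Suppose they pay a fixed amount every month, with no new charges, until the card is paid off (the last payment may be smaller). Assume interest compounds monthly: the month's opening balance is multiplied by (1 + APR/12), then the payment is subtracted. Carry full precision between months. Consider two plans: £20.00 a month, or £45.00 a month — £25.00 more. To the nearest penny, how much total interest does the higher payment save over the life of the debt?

£297.71

Monthly rate r = 13.4%/12 = 1.11667% = 0.0111667.
At £20.00/mo: n = ⌈−ln(1 − rB₀/P)/ln(1+r)⌉ = 72 payments (last £6.85); total interest = total paid − £980.00 = £446.85.
At £45.00/mo: 26 payments (last £4.14); total interest £149.14.
Interest saved = £446.85 − £149.14 = £297.71.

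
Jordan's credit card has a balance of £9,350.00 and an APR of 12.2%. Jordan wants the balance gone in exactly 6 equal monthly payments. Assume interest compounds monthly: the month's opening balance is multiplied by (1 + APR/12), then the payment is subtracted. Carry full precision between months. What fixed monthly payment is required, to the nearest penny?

£1,614.25

Monthly rate r = 12.2%/12 = 1.01667% = 0.0101667.
Level-payment amortization: P = B₀·r / (1 − (1+r)^(−n)) = 9350.00·0.0101667 / (1 − 1.01017^(−6)).
Denominator 1 − (1+r)^(−6) = 0.0588869443.
P = 95.0583 / 0.0588869443 ≈ 1614.25.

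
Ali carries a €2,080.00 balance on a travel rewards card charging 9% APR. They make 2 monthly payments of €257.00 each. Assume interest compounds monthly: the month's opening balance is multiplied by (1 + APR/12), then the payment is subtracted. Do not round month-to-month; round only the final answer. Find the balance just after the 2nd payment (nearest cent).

€1,595.39

Monthly rate r = 9%/12 = 0.75% = 0.0075.
Each month: B ← B·(1+r) − €257.00.
Month 1: interest €15.60; balance after payment €1,838.60.
Month 2: interest €13.79; balance after payment €1,595.39.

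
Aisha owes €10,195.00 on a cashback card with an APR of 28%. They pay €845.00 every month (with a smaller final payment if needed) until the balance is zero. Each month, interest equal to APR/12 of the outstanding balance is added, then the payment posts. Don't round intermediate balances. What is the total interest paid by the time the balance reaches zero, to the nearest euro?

Monthly rate r = 28%/12 = 2.33333% = 0.0233333.
Payoff takes n = ⌈−ln(1 − rB₀/P)/ln(1+r)⌉ = ⌈14.334⌉ = 15 payments; the last is €284.33.
Total paid = 14·€845.00 + €284.33 = €12,114.33.
Total interest = total paid − principal = €12,114.33 − €10,195.00 = €1,919.33.

€1,919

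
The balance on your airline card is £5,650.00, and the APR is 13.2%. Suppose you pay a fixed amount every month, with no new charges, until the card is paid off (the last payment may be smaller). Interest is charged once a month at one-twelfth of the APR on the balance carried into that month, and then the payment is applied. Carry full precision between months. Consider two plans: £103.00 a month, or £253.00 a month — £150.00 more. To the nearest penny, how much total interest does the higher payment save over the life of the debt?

£2,187.80

Monthly rate r = 13.2%/12 = 1.1% = 0.011.
At £103.00/mo: n = ⌈−ln(1 − rB₀/P)/ln(1+r)⌉ = 85 payments (last £55.38); total interest = total paid − £5,650.00 = £3,057.38.
At £253.00/mo: 26 payments (last £194.58); total interest £869.58.
Interest saved = £3,057.38 − £869.58 = £2,187.80.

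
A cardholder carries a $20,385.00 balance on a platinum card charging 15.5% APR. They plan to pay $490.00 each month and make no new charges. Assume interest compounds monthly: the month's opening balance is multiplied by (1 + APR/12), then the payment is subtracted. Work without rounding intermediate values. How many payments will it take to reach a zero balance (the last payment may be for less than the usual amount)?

Monthly rate r = 15.5%/12 = 1.29167% = 0.0129167.
Recurrence: B ← B·(1+r) − $490.00.
Month 1: interest $263.31; balance after payment $20,158.31.
Month 2: interest $260.38; balance after payment $19,928.68.
Closed form: n = −ln(1 − rB₀/P)/ln(1+r) = −ln(0.46264)/ln(1.01292) ≈ 60.060, so the balance reaches zero during payment 61.

61 months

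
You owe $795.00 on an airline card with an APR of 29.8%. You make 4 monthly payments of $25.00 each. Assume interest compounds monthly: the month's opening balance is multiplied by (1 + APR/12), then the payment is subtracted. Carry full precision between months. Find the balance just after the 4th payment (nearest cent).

$773.17

Monthly rate r = 29.8%/12 = 2.48333% = 0.0248333.
Each month: B ← B·(1+r) − $25.00.
Month 1: interest $19.74; balance after payment $789.74.
Month 2: interest $19.61; balance after payment $784.35.
Month 3: interest $19.48; balance after payment $778.83.
Month 4: interest $19.34; balance after payment $773.17.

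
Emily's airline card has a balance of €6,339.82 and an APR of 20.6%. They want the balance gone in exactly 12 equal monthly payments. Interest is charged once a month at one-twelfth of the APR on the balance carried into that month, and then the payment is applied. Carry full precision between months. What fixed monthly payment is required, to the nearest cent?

Monthly rate r = 20.6%/12 = 1.71667% = 0.0171667.
Level-payment amortization: P = B₀·r / (1 − (1+r)^(−n)) = 6339.82·0.0171667 / (1 − 1.01717^(−12)).
Denominator 1 − (1+r)^(−12) = 0.184742946.
P = 108.834 / 0.184742946 ≈ 589.11.

€589.11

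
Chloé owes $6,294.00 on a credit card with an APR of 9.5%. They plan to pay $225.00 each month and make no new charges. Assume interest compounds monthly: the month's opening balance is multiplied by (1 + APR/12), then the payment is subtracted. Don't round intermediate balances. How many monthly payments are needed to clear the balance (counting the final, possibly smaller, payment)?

Monthly rate r = 9.5%/12 = 0.791667% = 0.00791667.
Recurrence: B ← B·(1+r) − $225.00.
Month 1: interest $49.83; balance after payment $6,118.83.
Month 2: interest $48.44; balance after payment $5,942.27.
Closed form: n = −ln(1 − rB₀/P)/ln(1+r) = −ln(0.77854)/ln(1.00792) ≈ 31.746, so the balance reaches zero during payment 32.

32 months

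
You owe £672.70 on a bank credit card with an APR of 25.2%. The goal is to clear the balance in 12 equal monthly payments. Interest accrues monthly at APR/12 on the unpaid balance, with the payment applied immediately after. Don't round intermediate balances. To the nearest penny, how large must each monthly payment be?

£64.00

Monthly rate r = 25.2%/12 = 2.1% = 0.021.
Level-payment amortization: P = B₀·r / (1 − (1+r)^(−n)) = 672.70·0.021 / (1 − 1.021^(−12)).
Denominator 1 − (1+r)^(−12) = 0.22072437.
P = 14.1267 / 0.22072437 ≈ 64.00.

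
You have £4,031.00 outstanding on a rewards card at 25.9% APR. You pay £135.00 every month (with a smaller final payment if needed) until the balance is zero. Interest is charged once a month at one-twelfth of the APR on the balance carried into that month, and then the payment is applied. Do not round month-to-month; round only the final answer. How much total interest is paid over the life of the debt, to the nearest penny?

£2,507.17

Monthly rate r = 25.9%/12 = 2.15833% = 0.0215833.
Payoff takes n = ⌈−ln(1 − rB₀/P)/ln(1+r)⌉ = ⌈48.428⌉ = 49 payments; the last is £58.17.
Total paid = 48·£135.00 + £58.17 = £6,538.17.
Total interest = total paid − principal = £6,538.17 − £4,031.00 = £2,507.17.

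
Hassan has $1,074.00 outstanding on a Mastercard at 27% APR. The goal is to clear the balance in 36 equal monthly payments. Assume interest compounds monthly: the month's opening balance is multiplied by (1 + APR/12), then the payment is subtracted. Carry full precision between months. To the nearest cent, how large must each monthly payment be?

Monthly rate r = 27%/12 = 2.25% = 0.0225.
Level-payment amortization: P = B₀·r / (1 − (1+r)^(−n)) = 1074.00·0.0225 / (1 − 1.0225^(−36)).
Denominator 1 − (1+r)^(−36) = 0.55112998.
P = 24.165 / 0.55112998 ≈ 43.85.

$43.85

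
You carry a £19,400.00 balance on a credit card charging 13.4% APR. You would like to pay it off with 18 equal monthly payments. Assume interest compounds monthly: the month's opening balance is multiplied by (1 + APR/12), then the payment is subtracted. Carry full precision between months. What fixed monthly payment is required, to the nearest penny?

Monthly rate r = 13.4%/12 = 1.11667% = 0.0111667.
Level-payment amortization: P = B₀·r / (1 − (1+r)^(−n)) = 19400.00·0.0111667 / (1 − 1.01117^(−18)).
Denominator 1 − (1+r)^(−18) = 0.181175935.
P = 216.633 / 0.181175935 ≈ 1195.71.

£1,195.71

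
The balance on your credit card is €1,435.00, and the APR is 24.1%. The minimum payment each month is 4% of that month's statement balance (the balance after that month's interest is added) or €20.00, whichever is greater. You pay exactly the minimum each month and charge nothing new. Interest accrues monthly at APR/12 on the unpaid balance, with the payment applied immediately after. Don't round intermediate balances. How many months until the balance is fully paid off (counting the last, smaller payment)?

Monthly rate r = 24.1%/12 = 2.00833% = 0.0200833.
While 4% of the post-interest balance exceeds €20.00, each month B ← (B·(1+r))·(1 − 0.04), i.e. B shrinks by the factor (1+r)·0.96 = 0.97928.
This holds for months 1–52. Entering month 53 the balance is €483.07; 4% of the post-interest balance is now below €20.00, so the flat €20.00 minimum applies from here.
From month 53 a fixed €20.00 at rate r clears €483.07 in 34 more payments. Total: 52 + 34 = 86 months.

86 months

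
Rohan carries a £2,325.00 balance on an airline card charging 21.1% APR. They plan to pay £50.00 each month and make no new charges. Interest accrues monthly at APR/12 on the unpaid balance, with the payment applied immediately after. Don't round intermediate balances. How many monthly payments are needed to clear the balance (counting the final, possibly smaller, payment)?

98 months

Monthly rate r = 21.1%/12 = 1.75833% = 0.0175833.
Recurrence: B ← B·(1+r) − £50.00.
Month 1: interest £40.88; balance after payment £2,315.88.
Month 2: interest £40.72; balance after payment £2,306.60.
Closed form: n = −ln(1 − rB₀/P)/ln(1+r) = −ln(0.18237)/ln(1.01758) ≈ 97.627, so the balance reaches zero during payment 98.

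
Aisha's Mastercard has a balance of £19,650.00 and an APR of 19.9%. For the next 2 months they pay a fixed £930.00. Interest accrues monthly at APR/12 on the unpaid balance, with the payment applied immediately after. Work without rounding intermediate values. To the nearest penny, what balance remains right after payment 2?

Monthly rate r = 19.9%/12 = 1.65833% = 0.0165833.
Each month: B ← B·(1+r) − £930.00.
Month 1: interest £325.86; balance after payment £19,045.86.
Month 2: interest £315.84; balance after payment £18,431.71.

£18,431.71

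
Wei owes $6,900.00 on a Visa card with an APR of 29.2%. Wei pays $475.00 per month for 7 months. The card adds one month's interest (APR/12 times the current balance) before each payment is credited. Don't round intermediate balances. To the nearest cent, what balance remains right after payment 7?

Monthly rate r = 29.2%/12 = 2.43333% = 0.0243333.
Each month: B ← B·(1+r) − $475.00.
Month 1: interest $167.90; balance after payment $6,592.90.
Month 2: interest $160.43; balance after payment $6,278.33.
Month 3: interest $152.77; balance after payment $5,956.10.
Month 4: interest $144.93; balance after payment $5,626.03.
Month 5: interest $136.90; balance after payment $5,287.93.
Month 6: interest $128.67; balance after payment $4,941.60.
Month 7: interest $120.25; balance after payment $4,586.85.

$4,586.85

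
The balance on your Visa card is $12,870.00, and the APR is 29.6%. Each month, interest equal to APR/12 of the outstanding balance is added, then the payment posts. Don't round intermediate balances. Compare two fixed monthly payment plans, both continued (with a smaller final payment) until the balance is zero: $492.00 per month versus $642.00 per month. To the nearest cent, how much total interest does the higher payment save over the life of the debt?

$2,952.64

Monthly rate r = 29.6%/12 = 2.46667% = 0.0246667.
At $492.00/mo: n = ⌈−ln(1 − rB₀/P)/ln(1+r)⌉ = 43 payments (last $261.87); total interest = total paid − $12,870.00 = $8,055.87.
At $642.00/mo: 28 payments (last $639.23); total interest $5,103.23.
Interest saved = $8,055.87 − $5,103.23 = $2,952.64.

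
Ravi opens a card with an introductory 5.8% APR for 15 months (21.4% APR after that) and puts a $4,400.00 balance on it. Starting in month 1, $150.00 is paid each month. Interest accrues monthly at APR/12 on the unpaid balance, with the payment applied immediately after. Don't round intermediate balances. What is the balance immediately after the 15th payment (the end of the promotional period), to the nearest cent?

Promo months 1–15 at r₀ = 5.8%/12 = 0.00483333; months 16+ at r₁ = 21.4%/12 = 0.0178333.
After month 15: iterate B ← B·(1+r₀) − $150.00 for 15 months → $2,402.28.

$2,402.28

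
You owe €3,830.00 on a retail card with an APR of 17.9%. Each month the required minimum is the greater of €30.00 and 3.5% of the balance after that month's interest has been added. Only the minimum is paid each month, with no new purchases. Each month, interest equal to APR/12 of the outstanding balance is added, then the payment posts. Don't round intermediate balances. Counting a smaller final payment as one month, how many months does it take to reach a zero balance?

Monthly rate r = 17.9%/12 = 1.49167% = 0.0149167.
While 3.5% of the post-interest balance exceeds €30.00, each month B ← (B·(1+r))·(1 − 0.035), i.e. B shrinks by the factor (1+r)·0.965 = 0.97939.
This holds for months 1–73. Entering month 74 the balance is €837.74; 3.5% of the post-interest balance is now below €30.00, so the flat €30.00 minimum applies from here.
From month 74 a fixed €30.00 at rate r clears €837.74 in 37 more payments. Total: 73 + 37 = 110 months.

110 months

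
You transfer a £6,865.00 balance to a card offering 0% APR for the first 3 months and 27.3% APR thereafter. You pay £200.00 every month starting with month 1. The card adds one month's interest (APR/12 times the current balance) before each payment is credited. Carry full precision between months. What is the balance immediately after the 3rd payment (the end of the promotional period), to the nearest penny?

Promo months 1–3 at r₀ = 0%/12 = 0; months 4+ at r₁ = 27.3%/12 = 0.02275.
After month 3 (no interest yet): B = £6,865.00 − 3·£200.00 = £6,265.00.

£6,265.00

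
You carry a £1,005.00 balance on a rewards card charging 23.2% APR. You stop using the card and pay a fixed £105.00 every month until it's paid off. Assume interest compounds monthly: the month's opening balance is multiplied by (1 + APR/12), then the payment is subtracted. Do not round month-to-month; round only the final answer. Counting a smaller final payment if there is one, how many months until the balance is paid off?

Monthly rate r = 23.2%/12 = 1.93333% = 0.0193333.
Recurrence: B ← B·(1+r) − £105.00.
Month 1: interest £19.43; balance after payment £919.43.
Month 2: interest £17.78; balance after payment £832.21.
Closed form: n = −ln(1 − rB₀/P)/ln(1+r) = −ln(0.81495)/ln(1.01933) ≈ 10.686, so the balance reaches zero during payment 11.

11 payments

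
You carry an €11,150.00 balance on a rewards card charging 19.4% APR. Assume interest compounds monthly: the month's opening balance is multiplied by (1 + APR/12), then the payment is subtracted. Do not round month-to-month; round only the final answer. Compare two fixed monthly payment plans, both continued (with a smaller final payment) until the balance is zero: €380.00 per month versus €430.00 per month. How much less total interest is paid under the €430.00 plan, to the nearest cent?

Monthly rate r = 19.4%/12 = 1.61667% = 0.0161667.
At €380.00/mo: n = ⌈−ln(1 − rB₀/P)/ln(1+r)⌉ = 41 payments (last €39.41); total interest = total paid − €11,150.00 = €4,089.41.
At €430.00/mo: 34 payments (last €379.08); total interest €3,419.08.
Interest saved = €4,089.41 − €3,419.08 = €670.33.

€670.33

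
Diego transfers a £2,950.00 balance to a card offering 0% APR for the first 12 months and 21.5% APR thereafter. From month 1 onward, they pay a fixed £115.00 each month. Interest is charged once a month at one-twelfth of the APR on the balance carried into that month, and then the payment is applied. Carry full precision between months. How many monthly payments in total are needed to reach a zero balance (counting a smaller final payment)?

Promo months 1–12 at r₀ = 0%/12 = 0; months 13+ at r₁ = 21.5%/12 = 0.0179167.
After month 12 (no interest yet): B = £2,950.00 − 12·£115.00 = £1,570.00.
Then at r₁ with £115.00/mo: n₂ = −ln(1 − r₁·B/P)/ln(1+r₁) ≈ 15.80 → 16 more payments.

28 months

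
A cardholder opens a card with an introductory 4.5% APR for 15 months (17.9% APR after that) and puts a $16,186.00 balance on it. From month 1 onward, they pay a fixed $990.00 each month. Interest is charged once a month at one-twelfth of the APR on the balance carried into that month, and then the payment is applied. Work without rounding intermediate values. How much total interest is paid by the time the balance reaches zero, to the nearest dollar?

Promo months 1–15 at r₀ = 4.5%/12 = 0.00375; months 16+ at r₁ = 17.9%/12 = 0.0149167.
After month 15: iterate B ← B·(1+r₀) − $990.00 for 15 months → $1,874.54.
Then at r₁ with $990.00/mo: n₂ = −ln(1 − r₁·B/P)/ln(1+r₁) ≈ 1.94 → 2 more payments.
Total paid = 16·$990.00 + $926.11 = $16,766.11; interest = $16,766.11 − $16,186.00 = $580.11.

$580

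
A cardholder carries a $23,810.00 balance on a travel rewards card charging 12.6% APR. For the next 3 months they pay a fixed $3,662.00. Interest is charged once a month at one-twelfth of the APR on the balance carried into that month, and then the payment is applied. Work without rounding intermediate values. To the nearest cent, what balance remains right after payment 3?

Monthly rate r = 12.6%/12 = 1.05% = 0.0105.
Each month: B ← B·(1+r) − $3,662.00.
Month 1: interest $250.00; balance after payment $20,398.01.
Month 2: interest $214.18; balance after payment $16,950.18.
Month 3: interest $177.98; balance after payment $13,466.16.

$13,466.16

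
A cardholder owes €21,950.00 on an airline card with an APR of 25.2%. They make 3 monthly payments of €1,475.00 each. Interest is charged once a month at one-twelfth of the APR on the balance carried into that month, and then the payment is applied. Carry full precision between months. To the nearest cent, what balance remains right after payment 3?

Monthly rate r = 25.2%/12 = 2.1% = 0.021.
Each month: B ← B·(1+r) − €1,475.00.
Month 1: interest €460.95; balance after payment €20,935.95.
Month 2: interest €439.65; balance after payment €19,900.60.
Month 3: interest €417.91; balance after payment €18,843.52.

€18,843.52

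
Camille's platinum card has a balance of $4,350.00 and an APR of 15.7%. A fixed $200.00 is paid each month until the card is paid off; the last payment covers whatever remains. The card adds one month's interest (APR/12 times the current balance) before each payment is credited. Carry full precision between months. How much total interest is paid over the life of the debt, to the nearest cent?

Monthly rate r = 15.7%/12 = 1.30833% = 0.0130833.
Payoff takes n = ⌈−ln(1 − rB₀/P)/ln(1+r)⌉ = ⌈25.762⌉ = 26 payments; the last is $152.54.
Total paid = 25·$200.00 + $152.54 = $5,152.54.
Total interest = total paid − principal = $5,152.54 − $4,350.00 = $802.54.

$802.54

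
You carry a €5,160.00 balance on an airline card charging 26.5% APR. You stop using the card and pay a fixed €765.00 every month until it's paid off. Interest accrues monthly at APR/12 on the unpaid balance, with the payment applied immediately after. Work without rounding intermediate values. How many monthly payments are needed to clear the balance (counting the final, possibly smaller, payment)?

Monthly rate r = 26.5%/12 = 2.20833% = 0.0220833.
Recurrence: B ← B·(1+r) − €765.00.
Month 1: interest €113.95; balance after payment €4,508.95.
Month 2: interest €99.57; balance after payment €3,843.52.
Closed form: n = −ln(1 − rB₀/P)/ln(1+r) = −ln(0.85105)/ln(1.02208) ≈ 7.384, so the balance reaches zero during payment 8.

8 payments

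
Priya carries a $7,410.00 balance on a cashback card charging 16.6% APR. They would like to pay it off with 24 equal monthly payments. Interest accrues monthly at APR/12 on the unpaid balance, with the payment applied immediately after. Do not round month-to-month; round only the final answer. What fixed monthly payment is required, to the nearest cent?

Monthly rate r = 16.6%/12 = 1.38333% = 0.0138333.
Level-payment amortization: P = B₀·r / (1 − (1+r)^(−n)) = 7410.00·0.0138333 / (1 − 1.01383^(−24)).
Denominator 1 − (1+r)^(−24) = 0.280878267.
P = 102.505 / 0.280878267 ≈ 364.94.

$364.94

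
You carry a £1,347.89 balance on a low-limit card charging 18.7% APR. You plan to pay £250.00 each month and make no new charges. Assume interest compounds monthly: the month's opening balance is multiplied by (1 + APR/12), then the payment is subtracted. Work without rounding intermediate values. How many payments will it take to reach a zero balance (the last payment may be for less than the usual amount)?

Monthly rate r = 18.7%/12 = 1.55833% = 0.0155833.
Recurrence: B ← B·(1+r) − £250.00.
Month 1: interest £21.00; balance after payment £1,118.89.
Month 2: interest £17.44; balance after payment £886.33.
Month 3: interest £13.81; balance after payment £650.14.
Month 4: interest £10.13; balance after payment £410.27.
Month 5: interest £6.39; balance after payment £166.67.
Month 6: interest £2.60; balance after payment £0.00.

6 months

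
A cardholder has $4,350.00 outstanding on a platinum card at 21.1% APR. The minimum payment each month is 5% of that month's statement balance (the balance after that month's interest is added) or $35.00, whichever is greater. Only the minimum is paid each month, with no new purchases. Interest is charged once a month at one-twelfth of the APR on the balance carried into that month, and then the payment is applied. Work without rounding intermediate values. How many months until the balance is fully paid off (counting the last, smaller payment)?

Monthly rate r = 21.1%/12 = 1.75833% = 0.0175833.
While 5% of the post-interest balance exceeds $35.00, each month B ← (B·(1+r))·(1 − 0.05), i.e. B shrinks by the factor (1+r)·0.95 = 0.9667.
This holds for months 1–55. Entering month 56 the balance is $675.52; 5% of the post-interest balance is now below $35.00, so the flat $35.00 minimum applies from here.
From month 56 a fixed $35.00 at rate r clears $675.52 in 24 more payments. Total: 55 + 24 = 79 months.

79 months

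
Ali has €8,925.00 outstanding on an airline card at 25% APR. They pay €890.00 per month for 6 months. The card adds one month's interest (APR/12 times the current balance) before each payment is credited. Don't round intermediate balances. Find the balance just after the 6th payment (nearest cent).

Monthly rate r = 25%/12 = 2.08333% = 0.0208333.
Each month: B ← B·(1+r) − €890.00.
Month 1: interest €185.94; balance after payment €8,220.94.
Month 2: interest €171.27; balance after payment €7,502.21.
Month 3: interest €156.30; balance after payment €6,768.50.
Month 4: interest €141.01; balance after payment €6,019.51.
Month 5: interest €125.41; balance after payment €5,254.92.
Month 6: interest €109.48; balance after payment €4,474.40.

€4,474.40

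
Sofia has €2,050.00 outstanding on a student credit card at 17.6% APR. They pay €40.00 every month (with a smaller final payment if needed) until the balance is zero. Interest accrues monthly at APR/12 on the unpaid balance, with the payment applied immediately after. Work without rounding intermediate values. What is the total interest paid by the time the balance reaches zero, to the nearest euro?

Monthly rate r = 17.6%/12 = 1.46667% = 0.0146667.
Payoff takes n = ⌈−ln(1 − rB₀/P)/ln(1+r)⌉ = ⌈95.671⌉ = 96 payments; the last is €26.90.
Total paid = 95·€40.00 + €26.90 = €3,826.90.
Total interest = total paid − principal = €3,826.90 − €2,050.00 = €1,776.90.

€1,777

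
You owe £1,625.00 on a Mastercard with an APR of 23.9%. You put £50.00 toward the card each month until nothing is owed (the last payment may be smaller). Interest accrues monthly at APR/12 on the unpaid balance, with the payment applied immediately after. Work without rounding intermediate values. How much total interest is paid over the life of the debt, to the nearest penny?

Monthly rate r = 23.9%/12 = 1.99167% = 0.0199167.
Payoff takes n = ⌈−ln(1 − rB₀/P)/ln(1+r)⌉ = ⌈52.843⌉ = 53 payments; the last is £42.22.
Total paid = 52·£50.00 + £42.22 = £2,642.22.
Total interest = total paid − principal = £2,642.22 − £1,625.00 = £1,017.22.

£1,017.22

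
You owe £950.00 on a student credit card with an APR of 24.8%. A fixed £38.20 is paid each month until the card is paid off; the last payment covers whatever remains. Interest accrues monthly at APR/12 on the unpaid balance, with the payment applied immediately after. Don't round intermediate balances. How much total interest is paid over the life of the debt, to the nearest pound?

Monthly rate r = 24.8%/12 = 2.06667% = 0.0206667.
Payoff takes n = ⌈−ln(1 − rB₀/P)/ln(1+r)⌉ = ⌈35.269⌉ = 36 payments; the last is £10.36.
Total paid = 35·£38.20 + £10.36 = £1,347.36.
Total interest = total paid − principal = £1,347.36 − £950.00 = £397.36.

£397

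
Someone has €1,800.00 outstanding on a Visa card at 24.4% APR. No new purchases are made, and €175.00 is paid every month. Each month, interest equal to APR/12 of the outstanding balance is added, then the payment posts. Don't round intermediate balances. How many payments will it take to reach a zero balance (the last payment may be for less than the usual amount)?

12 payments

Monthly rate r = 24.4%/12 = 2.03333% = 0.0203333.
Recurrence: B ← B·(1+r) − €175.00.
Month 1: interest €36.60; balance after payment €1,661.60.
Month 2: interest €33.79; balance after payment €1,520.39.
Closed form: n = −ln(1 − rB₀/P)/ln(1+r) = −ln(0.79086)/ln(1.02033) ≈ 11.656, so the balance reaches zero during payment 12.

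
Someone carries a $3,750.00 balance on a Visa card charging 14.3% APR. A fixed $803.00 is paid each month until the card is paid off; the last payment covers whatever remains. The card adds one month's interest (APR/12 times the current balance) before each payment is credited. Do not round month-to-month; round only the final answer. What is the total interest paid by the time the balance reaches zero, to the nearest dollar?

Monthly rate r = 14.3%/12 = 1.19167% = 0.0119167.
Payoff takes n = ⌈−ln(1 − rB₀/P)/ln(1+r)⌉ = ⌈4.834⌉ = 5 payments; the last is $669.99.
Total paid = 4·$803.00 + $669.99 = $3,881.99.
Total interest = total paid − principal = $3,881.99 − $3,750.00 = $131.99.

$132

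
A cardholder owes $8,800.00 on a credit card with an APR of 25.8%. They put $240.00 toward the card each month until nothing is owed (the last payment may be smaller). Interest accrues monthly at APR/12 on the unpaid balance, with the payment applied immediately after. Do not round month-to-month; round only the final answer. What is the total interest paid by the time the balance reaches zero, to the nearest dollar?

$8,719

Monthly rate r = 25.8%/12 = 2.15% = 0.0215.
Payoff takes n = ⌈−ln(1 − rB₀/P)/ln(1+r)⌉ = ⌈72.994⌉ = 73 payments; the last is $238.62.
Total paid = 72·$240.00 + $238.62 = $17,518.62.
Total interest = total paid − principal = $17,518.62 − $8,800.00 = $8,718.62.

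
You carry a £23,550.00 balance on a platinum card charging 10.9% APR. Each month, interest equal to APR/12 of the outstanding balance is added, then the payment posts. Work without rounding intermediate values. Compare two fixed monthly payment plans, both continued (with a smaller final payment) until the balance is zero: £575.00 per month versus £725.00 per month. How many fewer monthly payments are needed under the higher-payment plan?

13 fewer payments

Monthly rate r = 10.9%/12 = 0.908333% = 0.00908333.
At £575.00/mo: n = ⌈−ln(1 − rB₀/P)/ln(1+r)⌉ = 52 payments (last £260.79); total interest = total paid − £23,550.00 = £6,035.79.
At £725.00/mo: 39 payments (last £483.59); total interest £4,483.59.
Payments saved = 52 − 39 = 13.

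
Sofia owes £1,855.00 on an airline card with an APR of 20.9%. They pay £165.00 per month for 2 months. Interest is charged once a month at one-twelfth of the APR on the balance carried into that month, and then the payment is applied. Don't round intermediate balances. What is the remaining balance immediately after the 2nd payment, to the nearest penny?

£1,587.30

Monthly rate r = 20.9%/12 = 1.74167% = 0.0174167.
Each month: B ← B·(1+r) − £165.00.
Month 1: interest £32.31; balance after payment £1,722.31.
Month 2: interest £30.00; balance after payment £1,587.30.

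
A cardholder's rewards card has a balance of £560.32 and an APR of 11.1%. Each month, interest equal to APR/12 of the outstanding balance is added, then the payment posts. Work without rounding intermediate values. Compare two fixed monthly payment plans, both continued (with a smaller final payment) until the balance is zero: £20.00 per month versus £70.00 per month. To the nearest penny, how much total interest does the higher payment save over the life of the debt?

£66.66

Monthly rate r = 11.1%/12 = 0.925% = 0.00925.
At £20.00/mo: n = ⌈−ln(1 − rB₀/P)/ln(1+r)⌉ = 33 payments (last £11.57); total interest = total paid − £560.32 = £91.25.
At £70.00/mo: 9 payments (last £24.91); total interest £24.59.
Interest saved = £91.25 − £24.59 = £66.66.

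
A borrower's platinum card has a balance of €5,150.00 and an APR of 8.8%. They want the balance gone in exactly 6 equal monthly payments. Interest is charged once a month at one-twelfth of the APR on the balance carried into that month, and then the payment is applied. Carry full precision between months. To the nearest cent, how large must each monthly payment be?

Monthly rate r = 8.8%/12 = 0.733333% = 0.00733333.
Level-payment amortization: P = B₀·r / (1 − (1+r)^(−n)) = 5150.00·0.00733333 / (1 − 1.00733^(−6)).
Denominator 1 − (1+r)^(−6) = 0.0428923923.
P = 37.7667 / 0.0428923923 ≈ 880.50.

€880.50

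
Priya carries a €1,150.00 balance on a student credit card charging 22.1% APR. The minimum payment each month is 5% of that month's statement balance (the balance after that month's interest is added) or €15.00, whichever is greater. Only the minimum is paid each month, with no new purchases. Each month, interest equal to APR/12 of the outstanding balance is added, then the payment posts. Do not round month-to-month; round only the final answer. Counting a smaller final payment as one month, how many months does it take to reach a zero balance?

Monthly rate r = 22.1%/12 = 1.84167% = 0.0184167.
While 5% of the post-interest balance exceeds €15.00, each month B ← (B·(1+r))·(1 − 0.05), i.e. B shrinks by the factor (1+r)·0.95 = 0.9675.
This holds for months 1–42. Entering month 43 the balance is €287.05; 5% of the post-interest balance is now below €15.00, so the flat €15.00 minimum applies from here.
From month 43 a fixed €15.00 at rate r clears €287.05 in 24 more payments. Total: 42 + 24 = 66 months.

66 months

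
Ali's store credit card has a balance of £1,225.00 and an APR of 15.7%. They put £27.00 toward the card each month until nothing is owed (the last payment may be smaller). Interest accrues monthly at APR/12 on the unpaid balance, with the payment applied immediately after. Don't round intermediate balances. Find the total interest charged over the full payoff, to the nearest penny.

£645.33

Monthly rate r = 15.7%/12 = 1.30833% = 0.0130833.
Payoff takes n = ⌈−ln(1 − rB₀/P)/ln(1+r)⌉ = ⌈69.270⌉ = 70 payments; the last is £7.33.
Total paid = 69·£27.00 + £7.33 = £1,870.33.
Total interest = total paid − principal = £1,870.33 − £1,225.00 = £645.33.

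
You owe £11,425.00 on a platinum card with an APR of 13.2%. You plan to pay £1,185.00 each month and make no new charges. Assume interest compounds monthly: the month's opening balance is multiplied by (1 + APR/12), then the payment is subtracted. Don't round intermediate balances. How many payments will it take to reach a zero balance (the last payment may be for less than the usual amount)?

Monthly rate r = 13.2%/12 = 1.1% = 0.011.
Recurrence: B ← B·(1+r) − £1,185.00.
Month 1: interest £125.67; balance after payment £10,365.67.
Month 2: interest £114.02; balance after payment £9,294.70.
Closed form: n = −ln(1 − rB₀/P)/ln(1+r) = −ln(0.89395)/ln(1.011) ≈ 10.248, so the balance reaches zero during payment 11.

11 payments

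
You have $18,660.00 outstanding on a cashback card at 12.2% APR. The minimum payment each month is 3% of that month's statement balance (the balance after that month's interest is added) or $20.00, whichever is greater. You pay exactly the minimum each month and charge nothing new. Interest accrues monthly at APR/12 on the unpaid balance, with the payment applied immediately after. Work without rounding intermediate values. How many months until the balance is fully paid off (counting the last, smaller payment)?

Monthly rate r = 12.2%/12 = 1.01667% = 0.0101667.
While 3% of the post-interest balance exceeds $20.00, each month B ← (B·(1+r))·(1 − 0.03), i.e. B shrinks by the factor (1+r)·0.97 = 0.97986.
This holds for months 1–165. Entering month 166 the balance is $650.28; 3% of the post-interest balance is now below $20.00, so the flat $20.00 minimum applies from here.
From month 166 a fixed $20.00 at rate r clears $650.28 in 40 more payments. Total: 165 + 40 = 205 months.

205 months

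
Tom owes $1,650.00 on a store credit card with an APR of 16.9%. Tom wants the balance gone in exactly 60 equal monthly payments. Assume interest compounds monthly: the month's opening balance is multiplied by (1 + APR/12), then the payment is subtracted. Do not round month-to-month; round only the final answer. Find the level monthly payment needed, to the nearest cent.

Monthly rate r = 16.9%/12 = 1.40833% = 0.0140833.
Level-payment amortization: P = B₀·r / (1 − (1+r)^(−n)) = 1650.00·0.0140833 / (1 − 1.01408^(−60)).
Denominator 1 − (1+r)^(−60) = 0.567902955.
P = 23.2375 / 0.567902955 ≈ 40.92.

$40.92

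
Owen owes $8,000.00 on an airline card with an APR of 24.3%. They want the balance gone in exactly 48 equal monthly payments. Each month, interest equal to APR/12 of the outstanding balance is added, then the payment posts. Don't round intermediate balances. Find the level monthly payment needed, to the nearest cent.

$262.14

Monthly rate r = 24.3%/12 = 2.025% = 0.02025.
Level-payment amortization: P = B₀·r / (1 − (1+r)^(−n)) = 8000.00·0.02025 / (1 − 1.02025^(−48)).
Denominator 1 − (1+r)^(−48) = 0.617982697.
P = 162 / 0.617982697 ≈ 262.14.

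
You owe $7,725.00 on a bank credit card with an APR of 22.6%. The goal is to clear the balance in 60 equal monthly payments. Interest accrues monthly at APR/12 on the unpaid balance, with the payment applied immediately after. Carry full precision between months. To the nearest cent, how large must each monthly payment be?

$216.00

Monthly rate r = 22.6%/12 = 1.88333% = 0.0188333.
Level-payment amortization: P = B₀·r / (1 − (1+r)^(−n)) = 7725.00·0.0188333 / (1 − 1.01883^(−60)).
Denominator 1 − (1+r)^(−60) = 0.673554057.
P = 145.488 / 0.673554057 ≈ 216.00.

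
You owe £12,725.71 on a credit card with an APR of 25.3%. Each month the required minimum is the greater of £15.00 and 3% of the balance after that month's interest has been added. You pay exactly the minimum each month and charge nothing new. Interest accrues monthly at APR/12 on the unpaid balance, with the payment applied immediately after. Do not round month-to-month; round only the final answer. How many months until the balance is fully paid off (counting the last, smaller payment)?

396 months

Monthly rate r = 25.3%/12 = 2.10833% = 0.0210833.
While 3% of the post-interest balance exceeds £15.00, each month B ← (B·(1+r))·(1 − 0.03), i.e. B shrinks by the factor (1+r)·0.97 = 0.99045.
This holds for months 1–340. Entering month 341 the balance is £487.39; 3% of the post-interest balance is now below £15.00, so the flat £15.00 minimum applies from here.
From month 341 a fixed £15.00 at rate r clears £487.39 in 56 more payments. Total: 340 + 56 = 396 months.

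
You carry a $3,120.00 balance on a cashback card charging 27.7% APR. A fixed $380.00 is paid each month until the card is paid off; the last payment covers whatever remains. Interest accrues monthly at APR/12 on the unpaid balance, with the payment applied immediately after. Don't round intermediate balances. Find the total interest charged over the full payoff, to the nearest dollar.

Monthly rate r = 27.7%/12 = 2.30833% = 0.0230833.
Payoff takes n = ⌈−ln(1 − rB₀/P)/ln(1+r)⌉ = ⌈9.208⌉ = 10 payments; the last is $79.78.
Total paid = 9·$380.00 + $79.78 = $3,499.78.
Total interest = total paid − principal = $3,499.78 − $3,120.00 = $379.78.

$380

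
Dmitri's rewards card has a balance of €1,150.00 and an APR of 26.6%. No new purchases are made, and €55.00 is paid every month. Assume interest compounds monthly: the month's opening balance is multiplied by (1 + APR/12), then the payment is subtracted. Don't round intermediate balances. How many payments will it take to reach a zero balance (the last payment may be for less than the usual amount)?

Monthly rate r = 26.6%/12 = 2.21667% = 0.0221667.
Recurrence: B ← B·(1+r) − €55.00.
Month 1: interest €25.49; balance after payment €1,120.49.
Month 2: interest €24.84; balance after payment €1,090.33.
Closed form: n = −ln(1 − rB₀/P)/ln(1+r) = −ln(0.53652)/ln(1.02217) ≈ 28.400, so the balance reaches zero during payment 29.

29 months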